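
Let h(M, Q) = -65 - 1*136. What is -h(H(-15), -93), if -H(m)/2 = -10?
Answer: 201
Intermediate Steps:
H(m) = 20 (H(m) = -2*(-10) = 20)
h(M, Q) = -201 (h(M, Q) = -65 - 136 = -201)
-h(H(-15), -93) = -1*(-201) = 201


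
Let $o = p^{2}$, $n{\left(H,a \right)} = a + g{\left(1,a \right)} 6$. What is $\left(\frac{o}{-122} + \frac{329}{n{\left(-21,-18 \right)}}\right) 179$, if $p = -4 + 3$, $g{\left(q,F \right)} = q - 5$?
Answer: $- \frac{256865}{183} \approx -1403.6$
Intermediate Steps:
$g{\left(q,F \right)} = -5 + q$
$p = -1$
$n{\left(H,a \right)} = -24 + a$ ($n{\left(H,a \right)} = a + \left(-5 + 1\right) 6 = a - 24 = -24 + a$)
$o = 1$ ($o = \left(-1\right)^{2} = 1$)
$\left(\frac{o}{-122} + \frac{329}{n{\left(-21,-18 \right)}}\right) 179 = \left(1 \frac{1}{-122} + \frac{329}{-24 - 18}\right) 179 = \left(1 \left(- \frac{1}{122}\right) + \frac{329}{-42}\right) 179 = \left(- \frac{1}{122} + 329 \left(- \frac{1}{42}\right)\right) 179 = \left(- \frac{1}{122} - \frac{47}{6}\right) 179 = \left(- \frac{1435}{183}\right) 179 = - \frac{256865}{183}$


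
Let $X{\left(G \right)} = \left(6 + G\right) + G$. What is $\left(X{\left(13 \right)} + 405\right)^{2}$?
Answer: $190969$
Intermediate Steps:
$X{\left(G \right)} = 6 + 2 G$
$\left(X{\left(13 \right)} + 405\right)^{2} = \left(\left(6 + 2 \cdot 13\right) + 405\right)^{2} = \left(\left(6 + 26\right) + 405\right)^{2} = \left(32 + 405\right)^{2} = 437^{2} = 190969$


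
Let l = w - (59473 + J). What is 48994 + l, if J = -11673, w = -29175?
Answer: -27981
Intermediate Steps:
l = -76975 (l = -29175 - (59473 - 11673) = -29175 - 1*47800 = -29175 - 47800 = -76975)
48994 + l = 48994 - 76975 = -27981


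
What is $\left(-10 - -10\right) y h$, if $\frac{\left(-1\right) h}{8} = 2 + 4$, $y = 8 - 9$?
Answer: $0$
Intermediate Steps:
$y = -1$ ($y = 8 - 9 = -1$)
$h = -48$ ($h = - 8 \left(2 + 4\right) = \left(-8\right) 6 = -48$)
$\left(-10 - -10\right) y h = \left(-10 - -10\right) \left(-1\right) \left(-48\right) = \left(-10 + 10\right) \left(-1\right) \left(-48\right) = 0 \left(-1\right) \left(-48\right) = 0 \left(-48\right) = 0$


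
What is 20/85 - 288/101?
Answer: -4492/1717 ≈ -2.6162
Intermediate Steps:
20/85 - 288/101 = 20*(1/85) - 288*1/101 = 4/17 - 288/101 = -4492/1717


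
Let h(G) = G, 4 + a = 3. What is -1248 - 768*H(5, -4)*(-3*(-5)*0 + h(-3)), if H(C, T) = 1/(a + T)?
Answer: -8544/5 ≈ -1708.8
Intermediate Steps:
a = -1 (a = -4 + 3 = -1)
H(C, T) = 1/(-1 + T)
-1248 - 768*H(5, -4)*(-3*(-5)*0 + h(-3)) = -1248 - 768*(-3*(-5)*0 - 3)/(-1 - 4) = -1248 - 768*(15*0 - 3)/(-5) = -1248 - (-768)*(0 - 3)/5 = -1248 - (-768)*(-3)/5 = -1248 - 768*3/5 = -1248 - 2304/5 = -8544/5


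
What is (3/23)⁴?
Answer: 81/279841 ≈ 0.00028945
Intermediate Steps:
(3/23)⁴ = 81/279841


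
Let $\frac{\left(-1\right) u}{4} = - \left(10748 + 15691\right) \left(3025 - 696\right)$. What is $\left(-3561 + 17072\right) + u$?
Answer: $246319235$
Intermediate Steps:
$u = 246305724$ ($u = - 4 \left(- \left(10748 + 15691\right) \left(3025 - 696\right)\right) = - 4 \left(- 26439 \cdot 2329\right) = - 4 \left(\left(-1\right) 61576431\right) = \left(-4\right) \left(-61576431\right) = 246305724$)
$\left(-3561 + 17072\right) + u = \left(-3561 + 17072\right) + 246305724 = 13511 + 246305724 = 246319235$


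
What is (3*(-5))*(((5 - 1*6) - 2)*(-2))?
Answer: -90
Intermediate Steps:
(3*(-5))*(((5 - 1*6) - 2)*(-2)) = -15*((5 - 6) - 2)*(-2) = -15*(-1 - 2)*(-2) = -(-45)*(-2) = -15*6 = -90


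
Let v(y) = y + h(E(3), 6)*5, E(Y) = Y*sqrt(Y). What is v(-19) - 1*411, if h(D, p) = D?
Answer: -430 + 15*sqrt(3) ≈ -404.02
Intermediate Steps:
E(Y) = Y**(3/2)
v(y) = y + 15*sqrt(3) (v(y) = y + 3**(3/2)*5 = y + (3*sqrt(3))*5 = y + 15*sqrt(3))
v(-19) - 1*411 = (-19 + 15*sqrt(3)) - 1*411 = (-19 + 15*sqrt(3)) - 411 = -430 + 15*sqrt(3)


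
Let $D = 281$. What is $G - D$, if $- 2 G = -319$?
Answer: $- \frac{243}{2} \approx -121.5$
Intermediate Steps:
$G = \frac{319}{2}$ ($G = \left(- \frac{1}{2}\right) \left(-319\right) = \frac{319}{2} \approx 159.5$)
$G - D = \frac{319}{2} - 281 = - \frac{243}{2}$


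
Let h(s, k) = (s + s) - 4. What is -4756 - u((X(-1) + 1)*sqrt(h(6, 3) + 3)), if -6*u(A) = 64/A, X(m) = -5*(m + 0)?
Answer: -4756 + 16*sqrt(11)/99 ≈ -4755.5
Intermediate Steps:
h(s, k) = -4 + 2*s (h(s, k) = 2*s - 4 = -4 + 2*s)
X(m) = -5*m
u(A) = -32/(3*A)
-4756 - u((X(-1) + 1)*sqrt(h(6, 3) + 3)) = -4756 - (-32)/(3*((-5*(-1) + 1)*sqrt((-4 + 2*6) + 3))) = -4756 - (-32)/(3*((5 + 1)*sqrt((-4 + 12) + 3))) = -4756 - (-32)/(3*(6*sqrt(8 + 3))) = -4756 - (-32)/(3*(6*sqrt(11))) = -4756 - (-32)*sqrt(11)/66/3 = -4756 - (-16)*sqrt(11)/99 = -4756 + 16*sqrt(11)/99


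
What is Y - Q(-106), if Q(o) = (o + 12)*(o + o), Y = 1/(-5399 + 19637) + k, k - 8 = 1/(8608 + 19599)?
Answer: -8000096376275/401611266 ≈ -19920.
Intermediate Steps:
k = 225657/28207 (k = 8 + 1/(8608 + 19599) = 8 + 1/28207 = 225657/28207 ≈ 8.0000)
Y = 3212932573/401611266 (Y = 1/(-5399 + 19637) + 225657/28207 = 1/14238 + 225657/28207 = 3212932573/401611266 ≈ 8.0001)
Q(o) = 2*o*(12 + o) (Q(o) = (12 + o)*(2*o) = 2*o*(12 + o))
Y - Q(-106) = 3212932573/401611266 - 2*(-106)*(12 - 106) = 3212932573/401611266 - 2*(-106)*(-94) = 3212932573/401611266 - 1*19928 = 3212932573/401611266 - 19928 = -8000096376275/401611266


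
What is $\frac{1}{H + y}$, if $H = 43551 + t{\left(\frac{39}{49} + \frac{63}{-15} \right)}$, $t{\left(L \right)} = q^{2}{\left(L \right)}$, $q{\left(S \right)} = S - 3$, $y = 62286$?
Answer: $\frac{60025}{6355327686} \approx 9.4448 \cdot 10^{-6}$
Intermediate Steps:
$q{\left(S \right)} = -3 + S$ ($q{\left(S \right)} = S - 3 = -3 + S$)
$t{\left(L \right)} = \left(-3 + L\right)^{2}$
$H = \frac{2616610536}{60025}$ ($H = 43551 + \left(-3 + \left(\frac{39}{49} + \frac{63}{-15}\right)\right)^{2} = 43551 + \left(-3 + \left(39 \cdot \frac{1}{49} + 63 \left(- \frac{1}{15}\right)\right)\right)^{2} = 43551 + \left(-3 + \left(\frac{39}{49} - \frac{21}{5}\right)\right)^{2} = 43551 + \left(-3 - \frac{834}{245}\right)^{2} = 43551 + \left(- \frac{1569}{245}\right)^{2} = 43551 + \frac{2461761}{60025} = \frac{2616610536}{60025} \approx 43592.0$)
$\frac{1}{H + y} = \frac{1}{\frac{2616610536}{60025} + 62286} = \frac{1}{\frac{6355327686}{60025}} = \frac{60025}{6355327686}$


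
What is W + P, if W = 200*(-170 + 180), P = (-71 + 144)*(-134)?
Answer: -7782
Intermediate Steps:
P = -9782 (P = 73*(-134) = -9782)
W = 2000 (W = 200*10 = 2000)
W + P = 2000 - 9782 = -7782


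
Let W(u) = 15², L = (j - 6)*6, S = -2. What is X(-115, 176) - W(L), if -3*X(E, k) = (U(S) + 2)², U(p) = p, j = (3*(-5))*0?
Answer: -225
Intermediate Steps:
j = 0 (j = -15*0 = 0)
L = -36 (L = (0 - 6)*6 = -6*6 = -36)
W(u) = 225
X(E, k) = 0 (X(E, k) = -(-2 + 2)²/3 = -⅓*0² = -⅓*0 = 0)
X(-115, 176) - W(L) = 0 - 1*225 = 0 - 225 = -225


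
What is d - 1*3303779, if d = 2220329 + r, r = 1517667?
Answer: 434217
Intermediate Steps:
d = 3737996 (d = 2220329 + 1517667 = 3737996)
d - 1*3303779 = 3737996 - 1*3303779 = 3737996 - 3303779 = 434217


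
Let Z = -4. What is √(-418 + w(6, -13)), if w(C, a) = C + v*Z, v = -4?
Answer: 6*I*√11 ≈ 19.9*I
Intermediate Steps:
w(C, a) = 16 + C (w(C, a) = C - 4*(-4) = C + 16 = 16 + C)
√(-418 + w(6, -13)) = √(-418 + (16 + 6)) = √(-418 + 22) = √(-396) = 6*I*√11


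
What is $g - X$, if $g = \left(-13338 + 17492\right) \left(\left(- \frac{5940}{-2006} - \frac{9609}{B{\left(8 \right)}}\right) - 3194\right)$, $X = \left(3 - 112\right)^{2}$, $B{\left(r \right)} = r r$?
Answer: $- \frac{445850051191}{32096} \approx -1.3891 \cdot 10^{7}$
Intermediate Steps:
$B{\left(r \right)} = r^{2}$
$X = 11881$ ($X = \left(-109\right)^{2} = 11881$)
$g = - \frac{445468718615}{32096}$ ($g = \left(-13338 + 17492\right) \left(\left(- \frac{5940}{-2006} - \frac{9609}{8^{2}}\right) - 3194\right) = 4154 \left(\left(\left(-5940\right) \left(- \frac{1}{2006}\right) - \frac{9609}{64}\right) - 3194\right) = 4154 \left(\left(\frac{2970}{1003} - \frac{9609}{64}\right) - 3194\right) = 4154 \left(- \frac{9447747}{64192} - 3194\right) = 4154 \left(- \frac{214476995}{64192}\right) = - \frac{445468718615}{32096} \approx -1.3879 \cdot 10^{7}$)
$g - X = - \frac{445468718615}{32096} - 11881 = - \frac{445850051191}{32096}$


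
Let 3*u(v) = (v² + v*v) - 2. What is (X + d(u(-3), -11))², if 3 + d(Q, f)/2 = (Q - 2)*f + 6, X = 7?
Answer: 32761/9 ≈ 3640.1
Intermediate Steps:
u(v) = -⅔ + 2*v²/3 (u(v) = ((v² + v*v) - 2)/3 = ((v² + v²) - 2)/3 = (2*v² - 2)/3 = (-2 + 2*v²)/3 = -⅔ + 2*v²/3)
d(Q, f) = 6 + 2*f*(-2 + Q) (d(Q, f) = -6 + 2*((Q - 2)*f + 6) = -6 + 2*((-2 + Q)*f + 6) = -6 + 2*(f*(-2 + Q) + 6) = -6 + 2*(6 + f*(-2 + Q)) = -6 + (12 + 2*f*(-2 + Q)) = 6 + 2*f*(-2 + Q))
(X + d(u(-3), -11))² = (7 + (6 - 4*(-11) + 2*(-⅔ + (⅔)*(-3)²)*(-11)))² = (7 + (6 + 44 + 2*(-⅔ + (⅔)*9)*(-11)))² = (7 + (6 + 44 + 2*(-⅔ + 6)*(-11)))² = (7 + (6 + 44 + 2*(16/3)*(-11)))² = (7 + (6 + 44 - 352/3))² = (7 - 202/3)² = (-181/3)² = 32761/9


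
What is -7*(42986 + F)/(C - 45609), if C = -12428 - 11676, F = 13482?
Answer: 56468/9959 ≈ 5.6700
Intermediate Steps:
C = -24104
-7*(42986 + F)/(C - 45609) = -7*(42986 + 13482)/(-24104 - 45609) = -395276/(-69713) = -395276*(-1)/69713 = -7*(-56468/69713) = 56468/9959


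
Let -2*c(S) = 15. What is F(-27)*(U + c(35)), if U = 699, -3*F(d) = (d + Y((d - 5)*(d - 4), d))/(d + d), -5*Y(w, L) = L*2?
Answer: -1383/20 ≈ -69.150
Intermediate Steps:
c(S) = -15/2 (c(S) = -1/2*15 = -15/2)
Y(w, L) = -2*L/5 (Y(w, L) = -L*2/5 = -2*L/5)
F(d) = -1/10 (F(d) = -(d - 2*d/5)/(3*(d + d)) = -3*d/5/(3*(2*d)) = -3*d/5*1/(2*d)/3 = -1/3*3/10 = -1/10)
F(-27)*(U + c(35)) = -(699 - 15/2)/10 = -1/10*1383/2 = -1383/20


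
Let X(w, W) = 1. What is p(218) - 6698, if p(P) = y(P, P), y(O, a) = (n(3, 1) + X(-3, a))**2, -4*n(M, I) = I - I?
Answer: -6697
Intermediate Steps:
n(M, I) = 0 (n(M, I) = -(I - I)/4 = -1/4*0 = 0)
y(O, a) = 1 (y(O, a) = (0 + 1)**2 = 1**2 = 1)
p(P) = 1
p(218) - 6698 = 1 - 6698 = -6697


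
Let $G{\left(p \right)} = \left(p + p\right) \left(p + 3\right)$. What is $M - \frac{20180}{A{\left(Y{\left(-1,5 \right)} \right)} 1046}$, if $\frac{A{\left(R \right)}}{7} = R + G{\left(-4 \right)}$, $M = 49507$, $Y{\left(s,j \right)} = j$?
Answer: $\frac{2356176561}{47593} \approx 49507.0$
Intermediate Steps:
$G{\left(p \right)} = 2 p \left(3 + p\right)$
$A{\left(R \right)} = 56 + 7 R$ ($A{\left(R \right)} = 7 \left(R + 2 \left(-4\right) \left(3 - 4\right)\right) = 7 \left(R + 2 \left(-4\right) \left(-1\right)\right) = 7 \left(R + 8\right) = 7 \left(8 + R\right) = 56 + 7 R$)
$M - \frac{20180}{A{\left(Y{\left(-1,5 \right)} \right)} 1046} = 49507 - \frac{20180}{\left(56 + 7 \cdot 5\right) 1046} = 49507 - \frac{20180}{\left(56 + 35\right) 1046} = 49507 - \frac{20180}{91 \cdot 1046} = 49507 - \frac{20180}{95186} = 49507 - 20180 \cdot \frac{1}{95186} = 49507 - \frac{10090}{47593} = \frac{2356176561}{47593}$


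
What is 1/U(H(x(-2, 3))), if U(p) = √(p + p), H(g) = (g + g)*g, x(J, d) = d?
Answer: ⅙ ≈ 0.16667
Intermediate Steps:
H(g) = 2*g² (H(g) = (2*g)*g = 2*g²)
U(p) = √2*√p (U(p) = √(2*p) = √2*√p)
1/U(H(x(-2, 3))) = 1/(√2*√(2*3²)) = 1/(√2*√(2*9)) = 1/(√2*√18) = 1/(√2*(3*√2)) = 1/6 = ⅙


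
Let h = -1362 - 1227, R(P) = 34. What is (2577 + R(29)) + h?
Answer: 22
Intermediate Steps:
h = -2589
(2577 + R(29)) + h = (2577 + 34) - 2589 = 2611 - 2589 = 22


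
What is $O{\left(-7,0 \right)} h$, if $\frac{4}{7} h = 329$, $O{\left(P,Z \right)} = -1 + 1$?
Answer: $0$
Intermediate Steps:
$O{\left(P,Z \right)} = 0$
$h = \frac{2303}{4}$ ($h = \frac{7}{4} \cdot 329 = \frac{2303}{4} \approx 575.75$)
$O{\left(-7,0 \right)} h = 0 \cdot \frac{2303}{4} = 0$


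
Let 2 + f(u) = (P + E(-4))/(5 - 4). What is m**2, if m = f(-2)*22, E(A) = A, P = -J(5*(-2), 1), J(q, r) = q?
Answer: 7744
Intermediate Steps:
P = 10 (P = -5*(-2) = -1*(-10) = 10)
f(u) = 4 (f(u) = -2 + (10 - 4)/(5 - 4) = -2 + 6/1 = -2 + 6*1 = -2 + 6 = 4)
m = 88 (m = 4*22 = 88)
m**2 = 88**2 = 7744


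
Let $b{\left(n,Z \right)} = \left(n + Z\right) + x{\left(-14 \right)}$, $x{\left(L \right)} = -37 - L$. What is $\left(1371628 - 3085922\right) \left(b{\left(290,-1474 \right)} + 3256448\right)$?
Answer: $-5580440114854$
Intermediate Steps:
$b{\left(n,Z \right)} = -23 + Z + n$ ($b{\left(n,Z \right)} = \left(n + Z\right) - 23 = \left(Z + n\right) + \left(-37 + 14\right) = \left(Z + n\right) - 23 = -23 + Z + n$)
$\left(1371628 - 3085922\right) \left(b{\left(290,-1474 \right)} + 3256448\right) = \left(1371628 - 3085922\right) \left(\left(-23 - 1474 + 290\right) + 3256448\right) = - 1714294 \left(-1207 + 3256448\right) = \left(-1714294\right) 3255241 = -5580440114854$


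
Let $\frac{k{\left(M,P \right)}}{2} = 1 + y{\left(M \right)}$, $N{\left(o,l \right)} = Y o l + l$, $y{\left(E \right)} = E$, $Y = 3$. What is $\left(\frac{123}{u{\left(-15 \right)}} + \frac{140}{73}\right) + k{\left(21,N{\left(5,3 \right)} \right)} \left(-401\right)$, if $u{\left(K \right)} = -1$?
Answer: $- \frac{1296851}{73} \approx -17765.0$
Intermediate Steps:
$N{\left(o,l \right)} = l + 3 l o$ ($N{\left(o,l \right)} = 3 o l + l = 3 l o + l = l + 3 l o$)
$k{\left(M,P \right)} = 2 + 2 M$ ($k{\left(M,P \right)} = 2 \left(1 + M\right) = 2 + 2 M$)
$\left(\frac{123}{u{\left(-15 \right)}} + \frac{140}{73}\right) + k{\left(21,N{\left(5,3 \right)} \right)} \left(-401\right) = \left(\frac{123}{-1} + \frac{140}{73}\right) + \left(2 + 2 \cdot 21\right) \left(-401\right) = \left(123 \left(-1\right) + 140 \cdot \frac{1}{73}\right) + \left(2 + 42\right) \left(-401\right) = \left(-123 + \frac{140}{73}\right) + 44 \left(-401\right) = - \frac{8839}{73} - 17644 = - \frac{1296851}{73}$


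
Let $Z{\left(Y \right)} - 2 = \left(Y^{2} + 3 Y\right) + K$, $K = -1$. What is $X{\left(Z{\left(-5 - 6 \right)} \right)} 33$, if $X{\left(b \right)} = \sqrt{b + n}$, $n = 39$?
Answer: $264 \sqrt{2} \approx 373.35$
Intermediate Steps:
$Z{\left(Y \right)} = 1 + Y^{2} + 3 Y$ ($Z{\left(Y \right)} = 2 - \left(1 - Y^{2} - 3 Y\right) = 2 + \left(-1 + Y^{2} + 3 Y\right) = 1 + Y^{2} + 3 Y$)
$X{\left(b \right)} = \sqrt{39 + b}$ ($X{\left(b \right)} = \sqrt{b + 39} = \sqrt{39 + b}$)
$X{\left(Z{\left(-5 - 6 \right)} \right)} 33 = \sqrt{39 + \left(1 + \left(-5 - 6\right)^{2} + 3 \left(-5 - 6\right)\right)} 33 = \sqrt{39 + \left(1 + \left(-11\right)^{2} + 3 \left(-11\right)\right)} 33 = \sqrt{39 + \left(1 + 121 - 33\right)} 33 = \sqrt{39 + 89} \cdot 33 = \sqrt{128} \cdot 33 = 8 \sqrt{2} \cdot 33 = 264 \sqrt{2}$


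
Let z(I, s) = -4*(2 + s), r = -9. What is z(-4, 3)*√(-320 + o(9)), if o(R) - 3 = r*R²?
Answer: -20*I*√1046 ≈ -646.84*I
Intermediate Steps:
o(R) = 3 - 9*R²
z(I, s) = -8 - 4*s
z(-4, 3)*√(-320 + o(9)) = (-8 - 4*3)*√(-320 + (3 - 9*9²)) = (-8 - 12)*√(-320 + (3 - 9*81)) = -20*√(-320 + (3 - 729)) = -20*√(-320 - 726) = -20*I*√1046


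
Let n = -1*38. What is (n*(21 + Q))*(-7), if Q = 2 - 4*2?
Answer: 3990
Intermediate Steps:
Q = -6 (Q = 2 - 8 = -6)
n = -38
(n*(21 + Q))*(-7) = -38*(21 - 6)*(-7) = -38*15*(-7) = -570*(-7) = 3990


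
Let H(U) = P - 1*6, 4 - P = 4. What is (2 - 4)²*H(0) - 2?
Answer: -26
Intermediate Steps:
P = 0 (P = 4 - 1*4 = 4 - 4 = 0)
H(U) = -6 (H(U) = 0 - 1*6 = 0 - 6 = -6)
(2 - 4)²*H(0) - 2 = (2 - 4)²*(-6) - 2 = (-2)²*(-6) - 2 = 4*(-6) - 2 = -24 - 2 = -26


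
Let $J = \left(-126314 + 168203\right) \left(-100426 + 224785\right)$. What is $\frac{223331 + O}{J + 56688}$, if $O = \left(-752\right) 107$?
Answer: $\frac{142867}{5209330839} \approx 2.7425 \cdot 10^{-5}$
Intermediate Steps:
$J = 5209274151$ ($J = 41889 \cdot 124359 = 5209274151$)
$O = -80464$
$\frac{223331 + O}{J + 56688} = \frac{223331 - 80464}{5209274151 + 56688} = \frac{142867}{5209330839}$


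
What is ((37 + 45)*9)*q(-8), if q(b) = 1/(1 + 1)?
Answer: 369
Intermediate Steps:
q(b) = 1/2
((37 + 45)*9)*q(-8) = ((37 + 45)*9)*(1/2) = (82*9)*(1/2) = 738*(1/2) = 369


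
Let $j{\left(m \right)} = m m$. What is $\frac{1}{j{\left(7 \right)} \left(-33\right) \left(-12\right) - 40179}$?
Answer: $- \frac{1}{20775} \approx -4.8135 \cdot 10^{-5}$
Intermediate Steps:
$j{\left(m \right)} = m^{2}$
$\frac{1}{j{\left(7 \right)} \left(-33\right) \left(-12\right) - 40179} = \frac{1}{7^{2} \left(-33\right) \left(-12\right) - 40179} = \frac{1}{49 \left(-33\right) \left(-12\right) - 40179} = \frac{1}{\left(-1617\right) \left(-12\right) - 40179} = \frac{1}{19404 - 40179} = \frac{1}{-20775} = - \frac{1}{20775}$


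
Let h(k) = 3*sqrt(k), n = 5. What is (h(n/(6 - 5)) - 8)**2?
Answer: 109 - 48*sqrt(5) ≈ 1.6687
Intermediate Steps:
(h(n/(6 - 5)) - 8)**2 = (3*sqrt(5/(6 - 5)) - 8)**2 = (3*sqrt(5/1) - 8)**2 = (3*sqrt(5*1) - 8)**2 = (3*sqrt(5) - 8)**2 = (-8 + 3*sqrt(5))**2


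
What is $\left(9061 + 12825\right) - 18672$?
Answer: $3214$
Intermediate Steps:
$\left(9061 + 12825\right) - 18672 = 21886 - 18672 = 3214$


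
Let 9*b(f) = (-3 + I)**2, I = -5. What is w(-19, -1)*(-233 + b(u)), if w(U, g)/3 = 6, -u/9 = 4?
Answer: -4066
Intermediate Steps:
u = -36 (u = -9*4 = -36)
w(U, g) = 18 (w(U, g) = 3*6 = 18)
b(f) = 64/9 (b(f) = (-3 - 5)**2/9 = (1/9)*(-8)**2 = (1/9)*64 = 64/9)
w(-19, -1)*(-233 + b(u)) = 18*(-233 + 64/9) = 18*(-2033/9) = -4066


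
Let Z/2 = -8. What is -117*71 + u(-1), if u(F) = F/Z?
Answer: -132911/16 ≈ -8306.9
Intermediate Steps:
Z = -16 (Z = 2*(-8) = -16)
u(F) = -F/16 (u(F) = F/(-16) = F*(-1/16) = -F/16)
-117*71 + u(-1) = -117*71 - 1/16*(-1) = -8307 + 1/16 = -132911/16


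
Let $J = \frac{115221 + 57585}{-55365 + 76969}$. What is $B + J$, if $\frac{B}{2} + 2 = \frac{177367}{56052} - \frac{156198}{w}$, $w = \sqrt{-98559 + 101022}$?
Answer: $\frac{781625351}{75684213} - \frac{104132 \sqrt{2463}}{821} \approx -6284.3$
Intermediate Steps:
$w = \sqrt{2463} \approx 49.629$
$J = \frac{86403}{10802}$ ($J = \frac{172806}{21604} = 172806 \cdot \frac{1}{21604} = \frac{86403}{10802} \approx 7.9988$)
$B = \frac{65263}{28026} - \frac{104132 \sqrt{2463}}{821}$ ($B = -4 + 2 \left(\frac{177367}{56052} - \frac{156198}{\sqrt{2463}}\right) = -4 + 2 \left(177367 \cdot \frac{1}{56052} - 156198 \frac{\sqrt{2463}}{2463}\right) = -4 + 2 \left(\frac{177367}{56052} - \frac{52066 \sqrt{2463}}{821}\right) = -4 + \left(\frac{177367}{28026} - \frac{104132 \sqrt{2463}}{821}\right) = \frac{65263}{28026} - \frac{104132 \sqrt{2463}}{821} \approx -6292.3$)
$B + J = \left(\frac{65263}{28026} - \frac{104132 \sqrt{2463}}{821}\right) + \frac{86403}{10802} = \frac{781625351}{75684213} - \frac{104132 \sqrt{2463}}{821}$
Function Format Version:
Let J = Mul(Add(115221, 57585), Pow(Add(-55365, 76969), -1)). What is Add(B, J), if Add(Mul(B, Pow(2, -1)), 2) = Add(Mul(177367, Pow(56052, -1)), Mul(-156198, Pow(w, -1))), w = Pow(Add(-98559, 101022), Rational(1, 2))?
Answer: Add(Rational(781625351, 75684213), Mul(Rational(-104132, 821), Pow(2463, Rational(1, 2)))) ≈ -6284.3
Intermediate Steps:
w = Pow(2463, Rational(1, 2)) ≈ 49.629
J = Rational(86403, 10802) (J = Mul(172806, Pow(21604, -1)) = Mul(172806, Rational(1, 21604)) = Rational(86403, 10802) ≈ 7.9988)
B = Add(Rational(65263, 28026), Mul(Rational(-104132, 821), Pow(2463, Rational(1, 2)))) (B = Add(-4, Mul(2, Add(Mul(177367, Pow(56052, -1)), Mul(-156198, Pow(Pow(2463, Rational(1, 2)), -1))))) = Add(-4, Mul(2, Add(Mul(177367, Rational(1, 56052)), Mul(-156198, Mul(Rational(1, 2463), Pow(2463, Rational(1, 2))))))) = Add(-4, Mul(2, Add(Rational(177367, 56052), Mul(Rational(-52066, 821), Pow(2463, Rational(1, 2)))))) = Add(-4, Add(Rational(177367, 28026), Mul(Rational(-104132, 821), Pow(2463, Rational(1, 2))))) = Add(Rational(65263, 28026), Mul(Rational(-104132, 821), Pow(2463, Rational(1, 2)))) ≈ -6292.3)
Add(B, J) = Add(Add(Rational(65263, 28026), Mul(Rational(-104132, 821), Pow(2463, Rational(1, 2)))), Rational(86403, 10802)) = Add(Rational(781625351, 75684213), Mul(Rational(-104132, 821), Pow(2463, Rational(1, 2))))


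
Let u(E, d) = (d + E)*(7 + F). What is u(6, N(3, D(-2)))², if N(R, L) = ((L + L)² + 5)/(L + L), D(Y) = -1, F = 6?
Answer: 1521/4 ≈ 380.25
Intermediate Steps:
N(R, L) = (5 + 4*L²)/(2*L) (N(R, L) = ((2*L)² + 5)/((2*L)) = (4*L² + 5)*(1/(2*L)) = (5 + 4*L²)*(1/(2*L)) = (5 + 4*L²)/(2*L))
u(E, d) = 13*E + 13*d (u(E, d) = (d + E)*(7 + 6) = (E + d)*13 = 13*E + 13*d)
u(6, N(3, D(-2)))² = (13*6 + 13*(2*(-1) + (5/2)/(-1)))² = (78 + 13*(-2 + (5/2)*(-1)))² = (78 + 13*(-2 - 5/2))² = (78 + 13*(-9/2))² = (78 - 117/2)² = (39/2)² = 1521/4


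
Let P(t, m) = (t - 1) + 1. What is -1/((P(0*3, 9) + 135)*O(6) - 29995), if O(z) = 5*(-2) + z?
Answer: 1/30535 ≈ 3.2749e-5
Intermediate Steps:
P(t, m) = t (P(t, m) = (-1 + t) + 1 = t)
O(z) = -10 + z
-1/((P(0*3, 9) + 135)*O(6) - 29995) = -1/((0*3 + 135)*(-10 + 6) - 29995) = -1/((0 + 135)*(-4) - 29995) = -1/(135*(-4) - 29995) = -1/(-540 - 29995) = -1/(-30535) = -1*(-1/30535) = 1/30535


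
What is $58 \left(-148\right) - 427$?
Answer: $-9011$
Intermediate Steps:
$58 \left(-148\right) - 427 = -8584 - 427 = -9011$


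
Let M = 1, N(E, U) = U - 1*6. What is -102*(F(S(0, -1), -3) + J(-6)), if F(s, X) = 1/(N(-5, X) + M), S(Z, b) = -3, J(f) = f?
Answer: 2499/4 ≈ 624.75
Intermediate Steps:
N(E, U) = -6 + U (N(E, U) = U - 6 = -6 + U)
F(s, X) = 1/(-5 + X) (F(s, X) = 1/((-6 + X) + 1) = 1/(-5 + X))
-102*(F(S(0, -1), -3) + J(-6)) = -102*(1/(-5 - 3) - 6) = -102*(1/(-8) - 6) = -102*(-⅛ - 6) = -102*(-49/8) = 2499/4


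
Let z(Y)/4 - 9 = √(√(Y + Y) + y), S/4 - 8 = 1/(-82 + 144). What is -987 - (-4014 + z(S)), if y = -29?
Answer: 2991 - 4*√(-27869 + 62*√15407)/31 ≈ 2991.0 - 18.327*I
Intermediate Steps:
S = 994/31 (S = 32 + 4/(-82 + 144) = 32 + 4/62 = 32 + 4*(1/62) = 32 + 2/31 = 994/31 ≈ 32.065)
z(Y) = 36 + 4*√(-29 + √2*√Y) (z(Y) = 36 + 4*√(√(Y + Y) - 29) = 36 + 4*√(√(2*Y) - 29) = 36 + 4*√(√2*√Y - 29) = 36 + 4*√(-29 + √2*√Y))
-987 - (-4014 + z(S)) = -987 - (-4014 + (36 + 4*√(-29 + √2*√(994/31)))) = -987 - (-4014 + (36 + 4*√(-29 + √2*(√30814/31)))) = -987 - (-4014 + (36 + 4*√(-29 + 2*√15407/31))) = -987 - (-3978 + 4*√(-29 + 2*√15407/31)) = -987 + (3978 - 4*√(-29 + 2*√15407/31)) = 2991 - 4*√(-29 + 2*√15407/31)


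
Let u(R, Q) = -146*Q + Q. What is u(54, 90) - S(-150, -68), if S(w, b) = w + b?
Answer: -12832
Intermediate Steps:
u(R, Q) = -145*Q
S(w, b) = b + w
u(54, 90) - S(-150, -68) = -145*90 - (-68 - 150) = -13050 - 1*(-218) = -13050 + 218 = -12832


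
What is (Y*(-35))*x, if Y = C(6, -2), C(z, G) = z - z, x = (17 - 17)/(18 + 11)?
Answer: 0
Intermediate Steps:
x = 0 (x = 0/29 = 0*(1/29) = 0)
C(z, G) = 0
Y = 0
(Y*(-35))*x = (0*(-35))*0 = 0*0 = 0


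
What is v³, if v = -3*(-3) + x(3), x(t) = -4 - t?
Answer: 8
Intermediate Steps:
v = 2 (v = -3*(-3) + (-4 - 1*3) = 9 + (-4 - 3) = 9 - 7 = 2)
v³ = 2³ = 8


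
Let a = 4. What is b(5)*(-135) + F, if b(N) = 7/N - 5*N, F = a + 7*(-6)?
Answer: 3148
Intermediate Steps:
F = -38 (F = 4 + 7*(-6) = 4 - 42 = -38)
b(N) = -5*N + 7/N (b(N) = 7/N - 5*N = -5*N + 7/N)
b(5)*(-135) + F = (-5*5 + 7/5)*(-135) - 38 = (-25 + 7*(1/5))*(-135) - 38 = (-25 + 7/5)*(-135) - 38 = -118/5*(-135) - 38 = 3186 - 38 = 3148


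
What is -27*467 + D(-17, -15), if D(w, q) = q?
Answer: -12624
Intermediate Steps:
-27*467 + D(-17, -15) = -27*467 - 15 = -12609 - 15 = -12624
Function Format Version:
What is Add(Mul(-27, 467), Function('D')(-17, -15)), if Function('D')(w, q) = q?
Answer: -12624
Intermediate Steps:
Add(Mul(-27, 467), Function('D')(-17, -15)) = Add(Mul(-27, 467), -15) = Add(-12609, -15) = -12624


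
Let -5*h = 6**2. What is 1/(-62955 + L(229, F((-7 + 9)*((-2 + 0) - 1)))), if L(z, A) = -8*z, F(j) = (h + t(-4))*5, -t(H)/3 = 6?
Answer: -1/64787 ≈ -1.5435e-5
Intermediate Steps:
t(H) = -18 (t(H) = -3*6 = -18)
h = -36/5 (h = -1/5*6**2 = -1/5*36 = -36/5 ≈ -7.2000)
F(j) = -126 (F(j) = (-36/5 - 18)*5 = -126/5*5 = -126)
1/(-62955 + L(229, F((-7 + 9)*((-2 + 0) - 1)))) = 1/(-62955 - 8*229) = 1/(-62955 - 1832) = 1/(-64787) = -1/64787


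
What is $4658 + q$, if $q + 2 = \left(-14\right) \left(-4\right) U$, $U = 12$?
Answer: $5328$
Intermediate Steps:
$q = 670$ ($q = -2 + \left(-14\right) \left(-4\right) 12 = -2 + 56 \cdot 12 = -2 + 672 = 670$)
$4658 + q = 4658 + 670 = 5328$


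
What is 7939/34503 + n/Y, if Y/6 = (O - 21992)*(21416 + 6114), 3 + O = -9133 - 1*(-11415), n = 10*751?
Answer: 861688660291/3744947960334 ≈ 0.23009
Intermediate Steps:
n = 7510
O = 2279 (O = -3 + (-9133 - 1*(-11415)) = -3 + (-9133 + 11415) = -3 + 2282 = 2279)
Y = -3256193340 (Y = 6*((2279 - 21992)*(21416 + 6114)) = 6*(-19713*27530) = 6*(-542698890) = -3256193340)
7939/34503 + n/Y = 7939/34503 + 7510/(-3256193340) = 7939*(1/34503) + 7510*(-1/3256193340) = 7939/34503 - 751/325619334 = 861688660291/3744947960334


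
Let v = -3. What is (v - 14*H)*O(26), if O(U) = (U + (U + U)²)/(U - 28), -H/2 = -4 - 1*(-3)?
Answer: 42315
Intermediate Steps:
H = 2 (H = -2*(-4 - 1*(-3)) = -2*(-4 + 3) = -2*(-1) = 2)
O(U) = (U + 4*U²)/(-28 + U) (O(U) = (U + (2*U)²)/(-28 + U) = (U + 4*U²)/(-28 + U))
(v - 14*H)*O(26) = (-3 - 14*2)*(26*(1 + 4*26)/(-28 + 26)) = (-3 - 28)*(26*(1 + 104)/(-2)) = -806*(-1)*105/2 = -31*(-1365) = 42315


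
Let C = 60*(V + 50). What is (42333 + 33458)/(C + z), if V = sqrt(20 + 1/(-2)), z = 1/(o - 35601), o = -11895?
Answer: 512923929548198664/20144467783900801 - 5129239331479680*sqrt(78)/20144467783900801 ≈ 23.214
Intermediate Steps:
z = -1/47496 (z = 1/(-11895 - 35601) = 1/(-47496) = -1/47496 ≈ -2.1054e-5)
V = sqrt(78)/2 (V = sqrt(20 - 1/2) = sqrt(39/2) = sqrt(78)/2 ≈ 4.4159)
C = 3000 + 30*sqrt(78) (C = 60*(sqrt(78)/2 + 50) = 60*(50 + sqrt(78)/2) = 3000 + 30*sqrt(78) ≈ 3265.0)
(42333 + 33458)/(C + z) = (42333 + 33458)/((3000 + 30*sqrt(78)) - 1/47496) = 75791/(142487999/47496 + 30*sqrt(78))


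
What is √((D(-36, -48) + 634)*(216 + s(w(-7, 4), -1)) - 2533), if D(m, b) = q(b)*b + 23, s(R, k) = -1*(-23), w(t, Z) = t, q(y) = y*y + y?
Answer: I*√25726342 ≈ 5072.1*I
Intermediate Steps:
q(y) = y + y² (q(y) = y² + y = y + y²)
s(R, k) = 23
D(m, b) = 23 + b²*(1 + b) (D(m, b) = (b*(1 + b))*b + 23 = b²*(1 + b) + 23 = 23 + b²*(1 + b))
√((D(-36, -48) + 634)*(216 + s(w(-7, 4), -1)) - 2533) = √(((23 + (-48)²*(1 - 48)) + 634)*(216 + 23) - 2533) = √(((23 + 2304*(-47)) + 634)*239 - 2533) = √(((23 - 108288) + 634)*239 - 2533) = √((-108265 + 634)*239 - 2533) = √(-107631*239 - 2533) = √(-25723809 - 2533) = √(-25726342) = I*√25726342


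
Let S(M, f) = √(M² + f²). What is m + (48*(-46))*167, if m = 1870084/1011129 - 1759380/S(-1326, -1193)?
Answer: -372837792860/1011129 - 351876*√127261/127261 ≈ -3.6972e+5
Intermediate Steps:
m = 1870084/1011129 - 351876*√127261/127261 (m = 1870084/1011129 - 1759380/√((-1326)² + (-1193)²) = 1870084*(1/1011129) - 1759380/√(1758276 + 1423249) = 1870084/1011129 - 1759380*√127261/636305 = 1870084/1011129 - 351876*√127261/127261 ≈ -984.53)
m + (48*(-46))*167 = (1870084/1011129 - 351876*√127261/127261) + (48*(-46))*167 = (1870084/1011129 - 351876*√127261/127261) - 2208*167 = (1870084/1011129 - 351876*√127261/127261) - 368736 = -372837792860/1011129 - 351876*√127261/127261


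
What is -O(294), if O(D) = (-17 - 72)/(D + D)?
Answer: 89/588 ≈ 0.15136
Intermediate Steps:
O(D) = -89/(2*D) (O(D) = -89*1/(2*D) = -89/(2*D))
-O(294) = -(-89)/(2*294) = -1*(-89/588) = 89/588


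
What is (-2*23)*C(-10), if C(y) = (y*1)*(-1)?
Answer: -460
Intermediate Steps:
C(y) = -y (C(y) = y*(-1) = -y)
(-2*23)*C(-10) = (-2*23)*(-1*(-10)) = -46*10 = -460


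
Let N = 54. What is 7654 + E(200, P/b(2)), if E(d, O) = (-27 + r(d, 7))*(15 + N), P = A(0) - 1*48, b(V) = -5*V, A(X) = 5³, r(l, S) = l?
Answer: 19591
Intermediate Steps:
A(X) = 125
P = 77 (P = 125 - 1*48 = 125 - 48 = 77)
E(d, O) = -1863 + 69*d (E(d, O) = (-27 + d)*(15 + 54) = (-27 + d)*69 = -1863 + 69*d)
7654 + E(200, P/b(2)) = 7654 + (-1863 + 69*200) = 7654 + (-1863 + 13800) = 7654 + 11937 = 19591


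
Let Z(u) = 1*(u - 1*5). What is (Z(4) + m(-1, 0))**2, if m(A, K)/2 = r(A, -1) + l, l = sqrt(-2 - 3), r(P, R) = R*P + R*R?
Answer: -11 + 12*I*sqrt(5) ≈ -11.0 + 26.833*I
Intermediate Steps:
r(P, R) = R**2 + P*R (r(P, R) = P*R + R**2 = R**2 + P*R)
l = I*sqrt(5) (l = sqrt(-5) = I*sqrt(5) ≈ 2.2361*I)
m(A, K) = 2 - 2*A + 2*I*sqrt(5) (m(A, K) = 2*(-(A - 1) + I*sqrt(5)) = 2*(-(-1 + A) + I*sqrt(5)) = 2*((1 - A) + I*sqrt(5)) = 2*(1 - A + I*sqrt(5)) = 2 - 2*A + 2*I*sqrt(5))
Z(u) = -5 + u (Z(u) = 1*(u - 5) = 1*(-5 + u) = -5 + u)
(Z(4) + m(-1, 0))**2 = ((-5 + 4) + (2 - 2*(-1) + 2*I*sqrt(5)))**2 = (-1 + (2 + 2 + 2*I*sqrt(5)))**2 = (-1 + (4 + 2*I*sqrt(5)))**2 = (3 + 2*I*sqrt(5))**2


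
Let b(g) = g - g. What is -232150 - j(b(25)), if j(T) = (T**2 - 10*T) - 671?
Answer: -231479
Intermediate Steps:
b(g) = 0
j(T) = -671 + T**2 - 10*T
-232150 - j(b(25)) = -232150 - (-671 + 0**2 - 10*0) = -232150 - (-671 + 0 + 0) = -232150 - 1*(-671) = -232150 + 671 = -231479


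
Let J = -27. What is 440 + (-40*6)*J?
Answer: 6920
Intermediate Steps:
440 + (-40*6)*J = 440 - 40*6*(-27) = 440 - 240*(-27) = 440 + 6480 = 6920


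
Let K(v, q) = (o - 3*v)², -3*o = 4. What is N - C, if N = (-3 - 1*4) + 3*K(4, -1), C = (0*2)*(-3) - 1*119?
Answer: 1936/3 ≈ 645.33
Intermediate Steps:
o = -4/3 (o = -⅓*4 = -4/3 ≈ -1.3333)
C = -119 (C = 0*(-3) - 119 = 0 - 119 = -119)
K(v, q) = (-4/3 - 3*v)²
N = 1579/3 (N = (-3 - 1*4) + 3*((4 + 9*4)²/9) = (-3 - 4) + 3*((4 + 36)²/9) = -7 + 3*((⅑)*40²) = -7 + 3*((⅑)*1600) = -7 + 3*(1600/9) = -7 + 1600/3 = 1579/3 ≈ 526.33)
N - C = 1579/3 - 1*(-119) = 1579/3 + 119 = 1936/3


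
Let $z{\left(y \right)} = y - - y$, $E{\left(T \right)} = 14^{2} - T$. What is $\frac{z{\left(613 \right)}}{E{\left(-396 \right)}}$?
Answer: $\frac{613}{296} \approx 2.0709$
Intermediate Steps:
$E{\left(T \right)} = 196 - T$
$z{\left(y \right)} = 2 y$ ($z{\left(y \right)} = y + y = 2 y$)
$\frac{z{\left(613 \right)}}{E{\left(-396 \right)}} = \frac{2 \cdot 613}{196 - -396} = \frac{1226}{196 + 396} = \frac{1226}{592} = 1226 \cdot \frac{1}{592} = \frac{613}{296}$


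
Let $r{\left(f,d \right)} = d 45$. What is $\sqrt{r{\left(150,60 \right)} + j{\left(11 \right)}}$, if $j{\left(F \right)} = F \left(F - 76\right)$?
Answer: $\sqrt{1985} \approx 44.553$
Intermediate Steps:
$j{\left(F \right)} = F \left(-76 + F\right)$
$r{\left(f,d \right)} = 45 d$
$\sqrt{r{\left(150,60 \right)} + j{\left(11 \right)}} = \sqrt{45 \cdot 60 + 11 \left(-76 + 11\right)} = \sqrt{2700 + 11 \left(-65\right)} = \sqrt{2700 - 715} = \sqrt{1985}$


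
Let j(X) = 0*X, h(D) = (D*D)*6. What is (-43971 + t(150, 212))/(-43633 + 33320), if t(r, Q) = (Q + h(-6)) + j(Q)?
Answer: 43543/10313 ≈ 4.2221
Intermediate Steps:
h(D) = 6*D² (h(D) = D²*6 = 6*D²)
j(X) = 0
t(r, Q) = 216 + Q (t(r, Q) = (Q + 6*(-6)²) + 0 = (Q + 6*36) + 0 = (Q + 216) + 0 = (216 + Q) + 0 = 216 + Q)
(-43971 + t(150, 212))/(-43633 + 33320) = (-43971 + (216 + 212))/(-43633 + 33320) = (-43971 + 428)/(-10313) = -43543*(-1/10313) = 43543/10313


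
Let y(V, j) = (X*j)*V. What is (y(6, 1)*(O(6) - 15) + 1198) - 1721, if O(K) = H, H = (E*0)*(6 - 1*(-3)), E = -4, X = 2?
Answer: -703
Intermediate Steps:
y(V, j) = 2*V*j (y(V, j) = (2*j)*V = 2*V*j)
H = 0 (H = (-4*0)*(6 - 1*(-3)) = 0*(6 + 3) = 0*9 = 0)
O(K) = 0
(y(6, 1)*(O(6) - 15) + 1198) - 1721 = ((2*6*1)*(0 - 15) + 1198) - 1721 = (12*(-15) + 1198) - 1721 = (-180 + 1198) - 1721 = 1018 - 1721 = -703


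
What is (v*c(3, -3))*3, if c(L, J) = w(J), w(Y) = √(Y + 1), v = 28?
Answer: 84*I*√2 ≈ 118.79*I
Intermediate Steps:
w(Y) = √(1 + Y)
c(L, J) = √(1 + J)
(v*c(3, -3))*3 = (28*√(1 - 3))*3 = (28*√(-2))*3 = (28*(I*√2))*3 = (28*I*√2)*3 = 84*I*√2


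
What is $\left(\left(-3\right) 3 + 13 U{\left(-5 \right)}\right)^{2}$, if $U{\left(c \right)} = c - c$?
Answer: $81$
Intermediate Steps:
$U{\left(c \right)} = 0$
$\left(\left(-3\right) 3 + 13 U{\left(-5 \right)}\right)^{2} = \left(\left(-3\right) 3 + 13 \cdot 0\right)^{2} = \left(-9 + 0\right)^{2} = \left(-9\right)^{2} = 81$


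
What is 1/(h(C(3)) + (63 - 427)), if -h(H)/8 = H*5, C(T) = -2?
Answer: -1/284 ≈ -0.0035211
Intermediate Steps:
h(H) = -40*H (h(H) = -8*H*5 = -40*H)
1/(h(C(3)) + (63 - 427)) = 1/(-40*(-2) + (63 - 427)) = 1/(80 - 364) = 1/(-284) = -1/284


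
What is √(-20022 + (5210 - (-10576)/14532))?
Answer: 2*I*√48872343954/3633 ≈ 121.7*I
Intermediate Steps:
√(-20022 + (5210 - (-10576)/14532)) = √(-20022 + (5210 - 1*(-2644/3633))) = √(-20022 + (5210 + 2644/3633)) = √(-20022 + 18930574/3633) = √(-53809352/3633) = 2*I*√48872343954/3633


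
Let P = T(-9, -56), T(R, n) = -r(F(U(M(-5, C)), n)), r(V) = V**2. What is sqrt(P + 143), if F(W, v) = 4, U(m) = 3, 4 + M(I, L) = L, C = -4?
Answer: sqrt(127) ≈ 11.269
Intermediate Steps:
M(I, L) = -4 + L
T(R, n) = -16 (T(R, n) = -1*4**2 = -1*16 = -16)
P = -16
sqrt(P + 143) = sqrt(-16 + 143) = sqrt(127)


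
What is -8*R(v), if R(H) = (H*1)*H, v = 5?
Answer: -200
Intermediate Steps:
R(H) = H² (R(H) = H*H = H²)
-8*R(v) = -8*5² = -8*25 = -200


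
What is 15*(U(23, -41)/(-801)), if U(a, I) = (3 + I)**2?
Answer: -7220/267 ≈ -27.041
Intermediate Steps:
15*(U(23, -41)/(-801)) = 15*((3 - 41)**2/(-801)) = 15*((-38)**2*(-1/801)) = 15*(1444*(-1/801)) = 15*(-1444/801) = -7220/267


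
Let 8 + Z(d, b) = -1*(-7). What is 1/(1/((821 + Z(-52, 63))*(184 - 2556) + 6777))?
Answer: -1938263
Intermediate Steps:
Z(d, b) = -1 (Z(d, b) = -8 - 1*(-7) = -8 + 7 = -1)
1/(1/((821 + Z(-52, 63))*(184 - 2556) + 6777)) = 1/(1/((821 - 1)*(184 - 2556) + 6777)) = 1/(1/(820*(-2372) + 6777)) = 1/(1/(-1945040 + 6777)) = 1/(1/(-1938263)) = 1/(-1/1938263) = -1938263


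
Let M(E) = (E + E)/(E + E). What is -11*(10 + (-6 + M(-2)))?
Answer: -55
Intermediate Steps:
M(E) = 1 (M(E) = (2*E)/((2*E)) = (2*E)*(1/(2*E)) = 1)
-11*(10 + (-6 + M(-2))) = -11*(10 + (-6 + 1)) = -11*(10 - 5) = -11*5 = -55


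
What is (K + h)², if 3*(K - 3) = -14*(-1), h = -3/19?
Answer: 183184/3249 ≈ 56.382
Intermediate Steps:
h = -3/19 (h = -3*1/19 = -3/19 ≈ -0.15789)
K = 23/3 (K = 3 + (-14*(-1))/3 = 3 + (⅓)*14 = 3 + 14/3 = 23/3 ≈ 7.6667)
(K + h)² = (23/3 - 3/19)² = (428/57)² = 183184/3249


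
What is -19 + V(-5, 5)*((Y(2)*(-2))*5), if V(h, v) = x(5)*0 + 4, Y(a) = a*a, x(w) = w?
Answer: -179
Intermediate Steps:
Y(a) = a²
V(h, v) = 4 (V(h, v) = 5*0 + 4 = 0 + 4 = 4)
-19 + V(-5, 5)*((Y(2)*(-2))*5) = -19 + 4*((2²*(-2))*5) = -19 + 4*((4*(-2))*5) = -19 + 4*(-8*5) = -19 + 4*(-40) = -19 - 160 = -179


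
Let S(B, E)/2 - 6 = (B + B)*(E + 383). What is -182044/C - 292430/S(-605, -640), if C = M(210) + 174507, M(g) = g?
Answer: -82157561099/54332793792 ≈ -1.5121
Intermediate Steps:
C = 174717 (C = 210 + 174507 = 174717)
S(B, E) = 12 + 4*B*(383 + E) (S(B, E) = 12 + 2*((B + B)*(E + 383)) = 12 + 2*((2*B)*(383 + E)) = 12 + 2*(2*B*(383 + E)) = 12 + 4*B*(383 + E))
-182044/C - 292430/S(-605, -640) = -182044/174717 - 292430/(12 + 1532*(-605) + 4*(-605)*(-640)) = -182044*1/174717 - 292430/(12 - 926860 + 1548800) = -182044/174717 - 292430/621952 = -182044/174717 - 292430*1/621952 = -182044/174717 - 146215/310976 = -82157561099/54332793792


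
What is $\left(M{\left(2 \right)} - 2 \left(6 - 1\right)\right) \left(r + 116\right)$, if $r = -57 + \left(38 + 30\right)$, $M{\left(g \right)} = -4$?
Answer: $-1778$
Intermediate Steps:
$r = 11$ ($r = -57 + 68 = 11$)
$\left(M{\left(2 \right)} - 2 \left(6 - 1\right)\right) \left(r + 116\right) = \left(-4 - 2 \left(6 - 1\right)\right) \left(11 + 116\right) = \left(-4 - 2 \left(6 - 1\right)\right) 127 = \left(-4 - 10\right) 127 = \left(-14\right) 127 = -1778$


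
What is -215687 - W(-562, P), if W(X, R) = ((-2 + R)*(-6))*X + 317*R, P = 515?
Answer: -2108778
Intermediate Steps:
W(X, R) = 317*R + X*(12 - 6*R) (W(X, R) = (12 - 6*R)*X + 317*R = X*(12 - 6*R) + 317*R = 317*R + X*(12 - 6*R))
-215687 - W(-562, P) = -215687 - (12*(-562) + 317*515 - 6*515*(-562)) = -215687 - (-6744 + 163255 + 1736580) = -215687 - 1*1893091 = -215687 - 1893091 = -2108778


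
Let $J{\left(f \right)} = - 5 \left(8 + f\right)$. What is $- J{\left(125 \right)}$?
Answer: $665$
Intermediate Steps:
$J{\left(f \right)} = -40 - 5 f$
$- J{\left(125 \right)} = - (-40 - 625) = \left(-1\right) \left(-665\right) = 665$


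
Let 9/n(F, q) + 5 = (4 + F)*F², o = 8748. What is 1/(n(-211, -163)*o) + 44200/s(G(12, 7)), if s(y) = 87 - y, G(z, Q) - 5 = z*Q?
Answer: -437298263/19683 ≈ -22217.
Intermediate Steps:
G(z, Q) = 5 + Q*z (G(z, Q) = 5 + z*Q = 5 + Q*z)
n(F, q) = 9/(-5 + F²*(4 + F)) (n(F, q) = 9/(-5 + (4 + F)*F²) = 9/(-5 + F²*(4 + F)))
1/(n(-211, -163)*o) + 44200/s(G(12, 7)) = 1/((9/(-5 + (-211)³ + 4*(-211)²))*8748) + 44200/(87 - (5 + 7*12)) = (1/8748)/(9/(-5 - 9393931 + 4*44521)) + 44200/(87 - (5 + 84)) = (1/8748)/(9/(-5 - 9393931 + 178084)) + 44200/(87 - 1*89) = (1/8748)/(9/(-9215852)) + 44200/(87 - 89) = (1/8748)/(9*(-1/9215852)) + 44200/(-2) = (1/8748)/(-9/9215852) + 44200*(-½) = -9215852/9*1/8748 - 22100 = -2303963/19683 - 22100 = -437298263/19683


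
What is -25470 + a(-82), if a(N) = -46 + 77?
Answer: -25439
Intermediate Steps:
a(N) = 31
-25470 + a(-82) = -25470 + 31 = -25439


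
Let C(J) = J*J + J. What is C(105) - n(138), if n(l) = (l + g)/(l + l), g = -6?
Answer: 255979/23 ≈ 11130.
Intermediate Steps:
C(J) = J + J**2 (C(J) = J**2 + J = J + J**2)
n(l) = (-6 + l)/(2*l) (n(l) = (l - 6)/(l + l) = (-6 + l)/((2*l)) = (-6 + l)*(1/(2*l)) = (-6 + l)/(2*l))
C(105) - n(138) = 105*(1 + 105) - (-6 + 138)/(2*138) = 105*106 - 132/(2*138) = 11130 - 1*11/23 = 11130 - 11/23 = 255979/23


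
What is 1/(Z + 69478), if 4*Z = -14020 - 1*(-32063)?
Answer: 4/295955 ≈ 1.3516e-5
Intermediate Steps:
Z = 18043/4 (Z = (-14020 - 1*(-32063))/4 = (-14020 + 32063)/4 = (¼)*18043 = 18043/4 ≈ 4510.8)
1/(Z + 69478) = 1/(18043/4 + 69478) = 1/(295955/4) = 4/295955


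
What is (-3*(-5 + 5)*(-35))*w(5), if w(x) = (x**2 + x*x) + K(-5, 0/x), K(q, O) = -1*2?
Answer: 0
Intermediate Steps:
K(q, O) = -2
w(x) = -2 + 2*x**2 (w(x) = (x**2 + x*x) - 2 = (x**2 + x**2) - 2 = 2*x**2 - 2 = -2 + 2*x**2)
(-3*(-5 + 5)*(-35))*w(5) = (-3*(-5 + 5)*(-35))*(-2 + 2*5**2) = (-3*0*(-35))*(-2 + 2*25) = (0*(-35))*(-2 + 50) = 0*48 = 0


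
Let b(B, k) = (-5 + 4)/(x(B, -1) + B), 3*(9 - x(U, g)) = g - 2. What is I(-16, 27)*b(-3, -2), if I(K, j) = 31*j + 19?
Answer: -856/7 ≈ -122.29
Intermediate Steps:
I(K, j) = 19 + 31*j
x(U, g) = 29/3 - g/3 (x(U, g) = 9 - (g - 2)/3 = 9 - (-2 + g)/3 = 9 + (⅔ - g/3) = 29/3 - g/3)
b(B, k) = -1/(10 + B) (b(B, k) = (-5 + 4)/((29/3 - ⅓*(-1)) + B) = -1/((29/3 + ⅓) + B) = -1/(10 + B))
I(-16, 27)*b(-3, -2) = (19 + 31*27)*(-1/(10 - 3)) = (19 + 837)*(-1/7) = 856*(-1*⅐) = 856*(-⅐) = -856/7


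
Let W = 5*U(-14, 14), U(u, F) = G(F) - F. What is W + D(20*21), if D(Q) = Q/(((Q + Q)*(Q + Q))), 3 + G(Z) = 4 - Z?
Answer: -226799/1680 ≈ -135.00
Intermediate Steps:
G(Z) = 1 - Z (G(Z) = -3 + (4 - Z) = 1 - Z)
U(u, F) = 1 - 2*F (U(u, F) = (1 - F) - F = 1 - 2*F)
W = -135 (W = 5*(1 - 2*14) = 5*(1 - 28) = 5*(-27) = -135)
D(Q) = 1/(4*Q) (D(Q) = Q/(((2*Q)*(2*Q))) = Q/((4*Q²)) = Q*(1/(4*Q²)) = 1/(4*Q))
W + D(20*21) = -135 + 1/(4*((20*21))) = -135 + (¼)/420 = -135 + (¼)*(1/420) = -135 + 1/1680 = -226799/1680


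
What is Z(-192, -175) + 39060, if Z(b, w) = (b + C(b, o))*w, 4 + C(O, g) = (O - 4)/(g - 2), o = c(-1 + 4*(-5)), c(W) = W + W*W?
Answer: 15349390/209 ≈ 73442.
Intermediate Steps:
c(W) = W + W²
o = 420 (o = (-1 + 4*(-5))*(1 + (-1 + 4*(-5))) = (-1 - 20)*(1 + (-1 - 20)) = -21*(1 - 21) = -21*(-20) = 420)
C(O, g) = -4 + (-4 + O)/(-2 + g) (C(O, g) = -4 + (O - 4)/(g - 2) = -4 + (-4 + O)/(-2 + g))
Z(b, w) = w*(-838/209 + 419*b/418) (Z(b, w) = (b + (4 + b - 4*420)/(-2 + 420))*w = (b + (4 + b - 1680)/418)*w = (b + (-1676 + b)/418)*w = (b + (-838/209 + b/418))*w = (-838/209 + 419*b/418)*w = w*(-838/209 + 419*b/418))
Z(-192, -175) + 39060 = (419/418)*(-175)*(-4 - 192) + 39060 = (419/418)*(-175)*(-196) + 39060 = 7185850/209 + 39060 = 15349390/209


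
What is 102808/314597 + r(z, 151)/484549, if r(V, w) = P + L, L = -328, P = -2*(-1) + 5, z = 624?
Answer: 49714527955/152437661753 ≈ 0.32613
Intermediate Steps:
P = 7 (P = 2 + 5 = 7)
r(V, w) = -321 (r(V, w) = 7 - 328 = -321)
102808/314597 + r(z, 151)/484549 = 102808/314597 - 321/484549 = 49714527955/152437661753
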